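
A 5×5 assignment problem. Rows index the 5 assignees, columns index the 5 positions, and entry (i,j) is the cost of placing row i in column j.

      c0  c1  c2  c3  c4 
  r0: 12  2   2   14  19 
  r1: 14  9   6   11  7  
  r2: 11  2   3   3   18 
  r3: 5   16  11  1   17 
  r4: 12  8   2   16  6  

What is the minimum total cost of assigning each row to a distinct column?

optimal assignment: row0→col1 (cost 2), row1→col4 (cost 7), row2→col3 (cost 3), row3→col0 (cost 5), row4→col2 (cost 2)
total = 2 + 7 + 3 + 5 + 2 = 19

Minimum assignment cost: 19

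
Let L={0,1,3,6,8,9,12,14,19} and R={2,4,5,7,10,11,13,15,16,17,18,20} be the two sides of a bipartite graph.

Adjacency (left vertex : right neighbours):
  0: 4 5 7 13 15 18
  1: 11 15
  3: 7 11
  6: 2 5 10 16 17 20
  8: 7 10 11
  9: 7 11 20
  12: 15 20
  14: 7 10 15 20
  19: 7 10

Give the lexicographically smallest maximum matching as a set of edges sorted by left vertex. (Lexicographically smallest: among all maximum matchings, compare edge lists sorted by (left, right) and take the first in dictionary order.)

Lex-smallest maximum matching: {(0,4), (1,11), (3,7), (6,2), (8,10), (9,20), (12,15)}

|M| = 7 (so the lex-smallest maximum matching has 7 edges)
process left vertices in ascending order; for each, take the smallest-labelled available neighbour that still permits 7 edges overall, or leave it unmatched if none does
lex-smallest matching: {0-4, 1-11, 3-7, 6-2, 8-10, 9-20, 12-15}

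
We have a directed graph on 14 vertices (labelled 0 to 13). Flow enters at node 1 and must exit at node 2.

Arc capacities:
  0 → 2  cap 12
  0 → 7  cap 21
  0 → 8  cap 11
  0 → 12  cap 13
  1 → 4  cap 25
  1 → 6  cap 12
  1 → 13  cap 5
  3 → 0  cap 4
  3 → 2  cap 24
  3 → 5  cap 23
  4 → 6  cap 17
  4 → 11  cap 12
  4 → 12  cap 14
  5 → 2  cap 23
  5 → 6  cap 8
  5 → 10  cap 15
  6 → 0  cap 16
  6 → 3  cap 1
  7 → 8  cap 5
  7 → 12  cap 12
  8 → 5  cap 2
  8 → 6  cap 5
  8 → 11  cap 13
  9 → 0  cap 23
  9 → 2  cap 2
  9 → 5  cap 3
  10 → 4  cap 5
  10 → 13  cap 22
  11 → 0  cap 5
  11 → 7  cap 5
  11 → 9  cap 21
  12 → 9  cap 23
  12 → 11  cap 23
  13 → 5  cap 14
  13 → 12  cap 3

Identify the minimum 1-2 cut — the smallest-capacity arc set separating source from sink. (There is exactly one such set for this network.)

augment #1: 1→6→0→2 push 12
augment #2: 1→13→5→2 push 5
augment #3: 1→4→6→3→2 push 1
augment #4: 1→4→11→9→2 push 2
augment #5: 1→4→11→9→5→2 push 3
augment #6: 1→4→6→0→8→5→2 push 2
max flow = 25; residual-reachable set from 1 gives S-side
cut edges (S→T): {(0,2), (1,13), (6,3), (8,5), (9,2), (9,5)} total cap 25

Min-cut arcs: {(0,2), (1,13), (6,3), (8,5), (9,2), (9,5)} (total capacity 25)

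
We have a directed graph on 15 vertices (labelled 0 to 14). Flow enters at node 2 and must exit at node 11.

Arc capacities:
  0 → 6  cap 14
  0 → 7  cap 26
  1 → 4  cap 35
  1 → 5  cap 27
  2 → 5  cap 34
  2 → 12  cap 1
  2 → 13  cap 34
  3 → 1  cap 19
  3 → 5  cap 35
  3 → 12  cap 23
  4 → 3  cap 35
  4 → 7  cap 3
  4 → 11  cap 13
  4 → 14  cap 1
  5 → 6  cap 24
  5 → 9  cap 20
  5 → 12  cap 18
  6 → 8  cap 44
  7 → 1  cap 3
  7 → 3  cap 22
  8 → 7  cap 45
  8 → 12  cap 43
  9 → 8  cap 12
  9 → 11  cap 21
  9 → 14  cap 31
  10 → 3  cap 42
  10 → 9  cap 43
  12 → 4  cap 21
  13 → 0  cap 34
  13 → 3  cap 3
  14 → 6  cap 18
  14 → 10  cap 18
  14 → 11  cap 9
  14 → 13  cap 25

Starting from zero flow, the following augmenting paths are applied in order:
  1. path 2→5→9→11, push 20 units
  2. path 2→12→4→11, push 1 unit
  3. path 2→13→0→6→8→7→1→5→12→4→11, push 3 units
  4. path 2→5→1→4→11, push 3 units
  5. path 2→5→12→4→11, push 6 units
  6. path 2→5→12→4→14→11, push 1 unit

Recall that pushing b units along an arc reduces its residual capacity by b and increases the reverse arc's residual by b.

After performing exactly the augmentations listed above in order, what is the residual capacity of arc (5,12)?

after path 1 (2→5→9→11, push 20): res(5,12)=18
after path 2 (2→12→4→11, push 1): res(5,12)=18
after path 3 (2→13→0→6→8→7→1→5→12→4→11, push 3): res(5,12)=15
after path 4 (2→5→1→4→11, push 3): res(5,12)=15
after path 5 (2→5→12→4→11, push 6): res(5,12)=9
after path 6 (2→5→12→4→14→11, push 1): res(5,12)=8

Residual capacity of (5,12): 8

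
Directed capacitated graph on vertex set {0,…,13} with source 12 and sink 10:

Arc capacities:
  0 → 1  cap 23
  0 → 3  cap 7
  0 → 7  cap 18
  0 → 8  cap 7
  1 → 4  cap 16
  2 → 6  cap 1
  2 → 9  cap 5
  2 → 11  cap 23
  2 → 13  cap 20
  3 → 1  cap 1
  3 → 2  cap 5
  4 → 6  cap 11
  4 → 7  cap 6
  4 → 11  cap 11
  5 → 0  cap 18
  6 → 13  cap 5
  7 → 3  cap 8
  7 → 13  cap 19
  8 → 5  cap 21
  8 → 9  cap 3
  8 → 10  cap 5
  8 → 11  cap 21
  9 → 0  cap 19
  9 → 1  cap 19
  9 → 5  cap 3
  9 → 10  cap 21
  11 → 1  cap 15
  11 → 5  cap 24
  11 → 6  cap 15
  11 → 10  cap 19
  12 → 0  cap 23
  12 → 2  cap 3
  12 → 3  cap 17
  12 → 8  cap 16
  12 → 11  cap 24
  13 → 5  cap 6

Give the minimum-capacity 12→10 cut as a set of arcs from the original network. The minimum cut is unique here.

augment #1: 12→8→10 push 5
augment #2: 12→11→10 push 19
augment #3: 12→2→9→10 push 3
augment #4: 12→8→9→10 push 3
augment #5: 12→3→2→9→10 push 2
max flow = 32; residual-reachable set from 12 gives S-side
cut edges (S→T): {(2,9), (8,9), (8,10), (11,10)} total cap 32

Min-cut arcs: {(2,9), (8,9), (8,10), (11,10)} (total capacity 32)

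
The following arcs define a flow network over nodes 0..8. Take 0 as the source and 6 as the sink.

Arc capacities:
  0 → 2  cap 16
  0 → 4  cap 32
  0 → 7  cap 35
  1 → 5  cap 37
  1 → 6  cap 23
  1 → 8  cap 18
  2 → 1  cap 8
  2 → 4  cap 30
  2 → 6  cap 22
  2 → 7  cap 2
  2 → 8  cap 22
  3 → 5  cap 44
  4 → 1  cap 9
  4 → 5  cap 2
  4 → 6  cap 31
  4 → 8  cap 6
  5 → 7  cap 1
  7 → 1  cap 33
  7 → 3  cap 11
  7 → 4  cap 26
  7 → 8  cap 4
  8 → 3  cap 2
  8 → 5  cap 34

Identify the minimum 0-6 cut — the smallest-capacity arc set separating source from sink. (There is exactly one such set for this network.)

augment #1: 0→2→6 push 16
augment #2: 0→4→6 push 31
augment #3: 0→4→1→6 push 1
augment #4: 0→7→1→6 push 22
max flow = 70; residual-reachable set from 0 gives S-side
cut edges (S→T): {(0,2), (1,6), (4,6)} total cap 70

Min-cut arcs: {(0,2), (1,6), (4,6)} (total capacity 70)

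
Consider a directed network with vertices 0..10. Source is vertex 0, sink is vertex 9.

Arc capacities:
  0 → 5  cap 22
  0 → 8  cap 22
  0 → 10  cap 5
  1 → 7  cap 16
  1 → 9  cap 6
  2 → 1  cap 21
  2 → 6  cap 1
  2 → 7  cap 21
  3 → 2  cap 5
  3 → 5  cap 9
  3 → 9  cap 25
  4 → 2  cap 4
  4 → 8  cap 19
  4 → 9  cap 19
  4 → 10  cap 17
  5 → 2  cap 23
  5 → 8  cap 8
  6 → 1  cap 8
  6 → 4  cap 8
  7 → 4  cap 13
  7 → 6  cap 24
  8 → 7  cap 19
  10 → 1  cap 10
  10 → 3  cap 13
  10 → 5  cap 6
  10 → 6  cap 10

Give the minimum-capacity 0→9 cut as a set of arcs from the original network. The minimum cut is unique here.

Min-cut arcs: {(0,10), (1,9), (6,4), (7,4)} (total capacity 32)

augment #1: 0→10→1→9 push 5
augment #2: 0→5→2→1→9 push 1
augment #3: 0→8→7→4→9 push 13
augment #4: 0→5→2→6→4→9 push 1
augment #5: 0→8→7→6→4→9 push 5
augment #6: 0→5→2→1→10→3→9 push 5
augment #7: 0→8→7→6→4→10→3→9 push 1
augment #8: 0→5→2→7→6→4→10→3→9 push 1
max flow = 32; residual-reachable set from 0 gives S-side
cut edges (S→T): {(0,10), (1,9), (6,4), (7,4)} total cap 32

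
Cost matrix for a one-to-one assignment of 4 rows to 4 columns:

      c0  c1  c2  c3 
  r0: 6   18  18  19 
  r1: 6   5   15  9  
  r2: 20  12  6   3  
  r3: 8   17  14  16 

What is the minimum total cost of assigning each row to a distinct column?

Minimum assignment cost: 28

optimal assignment: row0→col0 (cost 6), row1→col1 (cost 5), row2→col3 (cost 3), row3→col2 (cost 14)
total = 6 + 5 + 3 + 14 = 28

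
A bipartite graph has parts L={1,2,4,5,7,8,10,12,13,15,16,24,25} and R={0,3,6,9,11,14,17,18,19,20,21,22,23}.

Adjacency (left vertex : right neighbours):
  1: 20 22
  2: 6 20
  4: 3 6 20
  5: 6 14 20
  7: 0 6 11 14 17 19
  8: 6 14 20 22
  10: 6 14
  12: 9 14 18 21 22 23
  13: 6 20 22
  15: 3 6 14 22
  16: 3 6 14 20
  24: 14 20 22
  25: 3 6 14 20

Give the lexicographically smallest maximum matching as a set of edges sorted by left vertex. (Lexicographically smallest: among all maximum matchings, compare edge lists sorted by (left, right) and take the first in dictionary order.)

|M| = 7 (so the lex-smallest maximum matching has 7 edges)
process left vertices in ascending order; for each, take the smallest-labelled available neighbour that still permits 7 edges overall, or leave it unmatched if none does
lex-smallest matching: {1-20, 2-6, 4-3, 5-14, 7-0, 8-22, 12-9}

Lex-smallest maximum matching: {(1,20), (2,6), (4,3), (5,14), (7,0), (8,22), (12,9)}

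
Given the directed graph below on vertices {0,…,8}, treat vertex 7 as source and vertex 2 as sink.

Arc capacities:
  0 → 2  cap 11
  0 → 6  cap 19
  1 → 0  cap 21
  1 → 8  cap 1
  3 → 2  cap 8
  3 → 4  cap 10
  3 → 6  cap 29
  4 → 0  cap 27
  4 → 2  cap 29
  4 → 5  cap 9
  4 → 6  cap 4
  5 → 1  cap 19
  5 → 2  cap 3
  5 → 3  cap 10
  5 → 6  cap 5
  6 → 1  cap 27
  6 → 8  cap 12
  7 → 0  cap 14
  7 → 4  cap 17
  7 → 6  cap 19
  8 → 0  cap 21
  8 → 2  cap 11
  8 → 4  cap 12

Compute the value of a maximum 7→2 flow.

augment #1: 7→0→2 bottleneck 11, total now 11
augment #2: 7→4→2 bottleneck 17, total now 28
augment #3: 7→6→8→2 bottleneck 11, total now 39
augment #4: 7→6→8→4→2 bottleneck 1, total now 40
augment #5: 7→6→1→8→4→2 bottleneck 1, total now 41

Maximum flow value: 41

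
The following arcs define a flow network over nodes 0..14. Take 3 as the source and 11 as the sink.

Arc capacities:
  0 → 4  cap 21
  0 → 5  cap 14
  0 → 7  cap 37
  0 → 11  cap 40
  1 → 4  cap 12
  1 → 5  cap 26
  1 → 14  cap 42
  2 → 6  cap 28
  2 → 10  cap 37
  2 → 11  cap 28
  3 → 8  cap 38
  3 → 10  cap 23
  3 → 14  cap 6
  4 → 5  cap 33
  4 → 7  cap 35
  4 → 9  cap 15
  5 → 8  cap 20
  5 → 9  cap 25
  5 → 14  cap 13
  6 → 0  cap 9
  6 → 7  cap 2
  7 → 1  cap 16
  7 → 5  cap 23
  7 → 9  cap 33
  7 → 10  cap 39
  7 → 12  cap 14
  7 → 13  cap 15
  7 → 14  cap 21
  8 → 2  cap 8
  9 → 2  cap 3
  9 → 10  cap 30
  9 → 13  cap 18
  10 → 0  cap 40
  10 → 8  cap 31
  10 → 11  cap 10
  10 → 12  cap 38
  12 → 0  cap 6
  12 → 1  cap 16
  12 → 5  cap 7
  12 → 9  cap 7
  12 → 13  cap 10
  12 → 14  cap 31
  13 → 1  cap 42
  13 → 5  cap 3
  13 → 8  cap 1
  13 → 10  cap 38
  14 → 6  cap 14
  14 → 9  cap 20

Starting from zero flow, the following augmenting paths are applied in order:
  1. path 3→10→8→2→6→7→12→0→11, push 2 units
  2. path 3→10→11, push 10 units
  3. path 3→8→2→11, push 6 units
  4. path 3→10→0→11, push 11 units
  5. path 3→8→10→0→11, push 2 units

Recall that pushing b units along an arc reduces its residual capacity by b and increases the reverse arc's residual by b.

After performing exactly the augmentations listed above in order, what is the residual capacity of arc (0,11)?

after path 1 (3→10→8→2→6→7→12→0→11, push 2): res(0,11)=38
after path 2 (3→10→11, push 10): res(0,11)=38
after path 3 (3→8→2→11, push 6): res(0,11)=38
after path 4 (3→10→0→11, push 11): res(0,11)=27
after path 5 (3→8→10→0→11, push 2): res(0,11)=25

Residual capacity of (0,11): 25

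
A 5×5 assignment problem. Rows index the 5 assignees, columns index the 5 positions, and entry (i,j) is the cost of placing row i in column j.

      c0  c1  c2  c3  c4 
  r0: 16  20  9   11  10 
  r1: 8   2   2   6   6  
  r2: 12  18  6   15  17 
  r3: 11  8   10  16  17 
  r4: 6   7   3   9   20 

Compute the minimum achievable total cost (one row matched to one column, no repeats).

Minimum assignment cost: 36

optimal assignment: row0→col4 (cost 10), row1→col3 (cost 6), row2→col2 (cost 6), row3→col1 (cost 8), row4→col0 (cost 6)
total = 10 + 6 + 6 + 8 + 6 = 36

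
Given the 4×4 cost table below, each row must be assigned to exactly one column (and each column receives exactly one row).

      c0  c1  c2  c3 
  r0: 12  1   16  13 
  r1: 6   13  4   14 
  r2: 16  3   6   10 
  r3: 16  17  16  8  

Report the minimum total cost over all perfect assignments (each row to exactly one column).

optimal assignment: row0→col1 (cost 1), row1→col0 (cost 6), row2→col2 (cost 6), row3→col3 (cost 8)
total = 1 + 6 + 6 + 8 = 21

Minimum assignment cost: 21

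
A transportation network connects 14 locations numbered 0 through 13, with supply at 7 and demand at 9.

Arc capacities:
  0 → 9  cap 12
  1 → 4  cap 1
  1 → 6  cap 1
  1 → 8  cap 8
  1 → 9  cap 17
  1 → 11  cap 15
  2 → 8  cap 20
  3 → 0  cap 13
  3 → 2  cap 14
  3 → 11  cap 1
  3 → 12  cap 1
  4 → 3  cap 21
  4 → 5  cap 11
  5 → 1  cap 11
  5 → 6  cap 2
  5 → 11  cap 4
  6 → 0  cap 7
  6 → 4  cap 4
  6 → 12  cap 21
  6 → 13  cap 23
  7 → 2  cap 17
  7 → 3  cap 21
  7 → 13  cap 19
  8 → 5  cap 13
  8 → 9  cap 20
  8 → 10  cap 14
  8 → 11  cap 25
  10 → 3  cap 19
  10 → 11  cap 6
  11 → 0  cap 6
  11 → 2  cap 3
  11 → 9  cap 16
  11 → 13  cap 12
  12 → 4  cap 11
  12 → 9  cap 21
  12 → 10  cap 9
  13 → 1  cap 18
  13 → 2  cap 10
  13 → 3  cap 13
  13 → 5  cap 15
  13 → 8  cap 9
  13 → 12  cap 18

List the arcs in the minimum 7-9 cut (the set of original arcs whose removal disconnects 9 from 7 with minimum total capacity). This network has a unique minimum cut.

Min-cut arcs: {(0,9), (2,8), (3,11), (3,12), (7,13)} (total capacity 53)

augment #1: 7→2→8→9 push 17
augment #2: 7→3→0→9 push 12
augment #3: 7→3→11→9 push 1
augment #4: 7→3→12→9 push 1
augment #5: 7→13→1→9 push 17
augment #6: 7→13→8→9 push 2
augment #7: 7→3→2→8→9 push 1
augment #8: 7→3→2→8→11→9 push 2
max flow = 53; residual-reachable set from 7 gives S-side
cut edges (S→T): {(0,9), (2,8), (3,11), (3,12), (7,13)} total cap 53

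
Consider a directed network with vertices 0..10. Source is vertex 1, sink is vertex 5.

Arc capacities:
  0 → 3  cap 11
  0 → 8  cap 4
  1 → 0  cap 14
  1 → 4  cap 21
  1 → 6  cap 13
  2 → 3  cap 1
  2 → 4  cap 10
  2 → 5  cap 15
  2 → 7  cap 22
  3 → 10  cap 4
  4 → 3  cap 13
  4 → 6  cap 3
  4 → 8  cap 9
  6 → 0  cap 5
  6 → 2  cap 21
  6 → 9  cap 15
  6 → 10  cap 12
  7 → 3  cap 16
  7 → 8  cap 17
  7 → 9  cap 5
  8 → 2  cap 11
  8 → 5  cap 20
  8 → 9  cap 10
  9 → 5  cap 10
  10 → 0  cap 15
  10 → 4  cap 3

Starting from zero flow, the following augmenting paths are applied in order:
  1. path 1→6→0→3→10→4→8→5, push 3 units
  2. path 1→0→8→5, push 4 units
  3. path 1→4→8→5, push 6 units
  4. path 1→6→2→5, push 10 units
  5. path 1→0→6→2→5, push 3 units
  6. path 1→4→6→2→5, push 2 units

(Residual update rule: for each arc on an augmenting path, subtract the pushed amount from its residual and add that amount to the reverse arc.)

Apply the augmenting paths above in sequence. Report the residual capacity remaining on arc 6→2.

after path 1 (1→6→0→3→10→4→8→5, push 3): res(6,2)=21
after path 2 (1→0→8→5, push 4): res(6,2)=21
after path 3 (1→4→8→5, push 6): res(6,2)=21
after path 4 (1→6→2→5, push 10): res(6,2)=11
after path 5 (1→0→6→2→5, push 3): res(6,2)=8
after path 6 (1→4→6→2→5, push 2): res(6,2)=6

Residual capacity of (6,2): 6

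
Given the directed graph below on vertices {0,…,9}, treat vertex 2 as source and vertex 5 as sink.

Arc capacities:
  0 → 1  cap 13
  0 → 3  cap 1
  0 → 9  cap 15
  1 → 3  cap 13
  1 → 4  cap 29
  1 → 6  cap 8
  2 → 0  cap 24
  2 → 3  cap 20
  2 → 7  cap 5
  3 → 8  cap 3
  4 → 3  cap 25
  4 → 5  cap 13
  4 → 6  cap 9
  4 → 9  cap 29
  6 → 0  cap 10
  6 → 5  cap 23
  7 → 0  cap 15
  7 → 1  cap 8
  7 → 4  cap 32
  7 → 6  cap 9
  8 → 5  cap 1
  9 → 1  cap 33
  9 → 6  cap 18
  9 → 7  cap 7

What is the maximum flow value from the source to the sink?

augment #1: 2→3→8→5 bottleneck 1, total now 1
augment #2: 2→7→4→5 bottleneck 5, total now 6
augment #3: 2→0→1→4→5 bottleneck 8, total now 14
augment #4: 2→0→1→6→5 bottleneck 5, total now 19
augment #5: 2→0→9→6→5 bottleneck 11, total now 30

Maximum flow value: 30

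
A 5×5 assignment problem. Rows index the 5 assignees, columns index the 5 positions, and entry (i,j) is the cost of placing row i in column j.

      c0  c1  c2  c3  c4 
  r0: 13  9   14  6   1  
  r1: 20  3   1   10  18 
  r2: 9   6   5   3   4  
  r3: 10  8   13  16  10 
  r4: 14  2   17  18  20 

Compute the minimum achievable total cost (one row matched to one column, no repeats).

Minimum assignment cost: 17

optimal assignment: row0→col4 (cost 1), row1→col2 (cost 1), row2→col3 (cost 3), row3→col0 (cost 10), row4→col1 (cost 2)
total = 1 + 1 + 3 + 10 + 2 = 17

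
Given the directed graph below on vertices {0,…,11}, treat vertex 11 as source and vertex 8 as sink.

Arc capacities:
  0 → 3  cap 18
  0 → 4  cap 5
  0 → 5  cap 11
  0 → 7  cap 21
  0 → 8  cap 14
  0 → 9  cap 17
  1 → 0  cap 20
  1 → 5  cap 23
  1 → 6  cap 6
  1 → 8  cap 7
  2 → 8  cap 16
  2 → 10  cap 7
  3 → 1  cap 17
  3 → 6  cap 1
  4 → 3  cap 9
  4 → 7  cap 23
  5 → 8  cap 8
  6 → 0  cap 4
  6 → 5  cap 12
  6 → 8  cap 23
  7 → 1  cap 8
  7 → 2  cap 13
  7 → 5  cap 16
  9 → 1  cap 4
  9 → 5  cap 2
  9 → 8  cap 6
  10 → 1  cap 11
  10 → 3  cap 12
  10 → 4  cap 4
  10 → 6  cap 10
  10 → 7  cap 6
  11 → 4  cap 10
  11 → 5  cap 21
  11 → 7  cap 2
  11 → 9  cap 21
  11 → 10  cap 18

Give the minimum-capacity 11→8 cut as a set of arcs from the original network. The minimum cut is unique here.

Min-cut arcs: {(5,8), (9,1), (9,8), (11,4), (11,7), (11,10)} (total capacity 48)

augment #1: 11→5→8 push 8
augment #2: 11→9→8 push 6
augment #3: 11→7→1→8 push 2
augment #4: 11→9→1→8 push 4
augment #5: 11→10→1→8 push 1
augment #6: 11→10→6→8 push 10
augment #7: 11→4→3→6→8 push 1
augment #8: 11→4→7→2→8 push 9
augment #9: 11→10→1→0→8 push 7
max flow = 48; residual-reachable set from 11 gives S-side
cut edges (S→T): {(5,8), (9,1), (9,8), (11,4), (11,7), (11,10)} total cap 48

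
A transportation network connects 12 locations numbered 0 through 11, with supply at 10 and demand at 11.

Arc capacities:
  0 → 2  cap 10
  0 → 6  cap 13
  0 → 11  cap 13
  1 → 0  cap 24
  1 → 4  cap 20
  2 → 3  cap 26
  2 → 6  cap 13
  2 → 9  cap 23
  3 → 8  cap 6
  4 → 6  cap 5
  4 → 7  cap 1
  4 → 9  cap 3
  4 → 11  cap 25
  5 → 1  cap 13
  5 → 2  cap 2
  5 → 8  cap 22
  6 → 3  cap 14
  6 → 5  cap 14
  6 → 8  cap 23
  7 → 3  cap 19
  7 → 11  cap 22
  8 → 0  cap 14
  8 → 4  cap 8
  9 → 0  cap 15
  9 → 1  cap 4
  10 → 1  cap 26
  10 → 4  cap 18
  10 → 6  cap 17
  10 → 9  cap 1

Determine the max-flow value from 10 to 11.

Maximum flow value: 39

augment #1: 10→4→11 bottleneck 18, total now 18
augment #2: 10→1→0→11 bottleneck 13, total now 31
augment #3: 10→1→4→11 bottleneck 7, total now 38
augment #4: 10→1→4→7→11 bottleneck 1, total now 39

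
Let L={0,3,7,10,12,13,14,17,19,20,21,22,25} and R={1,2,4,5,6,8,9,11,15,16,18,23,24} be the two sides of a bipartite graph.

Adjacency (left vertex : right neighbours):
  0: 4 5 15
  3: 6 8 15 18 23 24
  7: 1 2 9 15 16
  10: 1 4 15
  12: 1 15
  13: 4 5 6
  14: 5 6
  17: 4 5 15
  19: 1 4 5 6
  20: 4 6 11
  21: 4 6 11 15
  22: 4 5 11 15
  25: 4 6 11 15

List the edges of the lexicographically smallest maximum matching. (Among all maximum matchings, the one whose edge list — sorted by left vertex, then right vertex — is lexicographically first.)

Lex-smallest maximum matching: {(0,4), (3,8), (7,2), (10,1), (12,15), (13,5), (14,6), (20,11)}

|M| = 8 (so the lex-smallest maximum matching has 8 edges)
process left vertices in ascending order; for each, take the smallest-labelled available neighbour that still permits 8 edges overall, or leave it unmatched if none does
lex-smallest matching: {0-4, 3-8, 7-2, 10-1, 12-15, 13-5, 14-6, 20-11}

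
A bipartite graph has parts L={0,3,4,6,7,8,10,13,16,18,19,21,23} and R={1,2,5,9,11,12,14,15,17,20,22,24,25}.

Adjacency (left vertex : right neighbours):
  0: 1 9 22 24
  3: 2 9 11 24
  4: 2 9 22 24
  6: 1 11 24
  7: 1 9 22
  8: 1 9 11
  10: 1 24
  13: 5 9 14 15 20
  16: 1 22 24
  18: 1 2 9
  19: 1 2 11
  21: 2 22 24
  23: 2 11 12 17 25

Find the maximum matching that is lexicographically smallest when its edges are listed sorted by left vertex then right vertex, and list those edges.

|M| = 8 (so the lex-smallest maximum matching has 8 edges)
process left vertices in ascending order; for each, take the smallest-labelled available neighbour that still permits 8 edges overall, or leave it unmatched if none does
lex-smallest matching: {0-1, 3-2, 4-9, 6-11, 7-22, 10-24, 13-5, 23-12}

Lex-smallest maximum matching: {(0,1), (3,2), (4,9), (6,11), (7,22), (10,24), (13,5), (23,12)}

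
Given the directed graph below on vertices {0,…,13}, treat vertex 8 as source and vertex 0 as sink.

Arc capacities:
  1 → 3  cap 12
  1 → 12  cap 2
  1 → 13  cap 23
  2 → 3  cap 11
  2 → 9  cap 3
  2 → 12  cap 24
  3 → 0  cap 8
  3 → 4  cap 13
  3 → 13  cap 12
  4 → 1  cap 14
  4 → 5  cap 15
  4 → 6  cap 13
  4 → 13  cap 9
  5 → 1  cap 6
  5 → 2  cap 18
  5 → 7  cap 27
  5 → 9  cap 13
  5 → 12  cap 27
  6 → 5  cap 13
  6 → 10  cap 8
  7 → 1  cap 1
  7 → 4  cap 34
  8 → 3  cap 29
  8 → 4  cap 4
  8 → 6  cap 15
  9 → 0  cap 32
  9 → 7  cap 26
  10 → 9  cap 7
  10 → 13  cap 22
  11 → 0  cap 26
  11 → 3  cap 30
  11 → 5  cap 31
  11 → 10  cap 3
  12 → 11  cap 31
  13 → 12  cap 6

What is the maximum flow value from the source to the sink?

Maximum flow value: 46

augment #1: 8→3→0 bottleneck 8, total now 8
augment #2: 8→4→5→9→0 bottleneck 4, total now 12
augment #3: 8→6→5→9→0 bottleneck 9, total now 21
augment #4: 8→6→10→9→0 bottleneck 6, total now 27
augment #5: 8→3→13→12→11→0 bottleneck 6, total now 33
augment #6: 8→3→4→1→12→11→0 bottleneck 2, total now 35
augment #7: 8→3→4→5→2→9→0 bottleneck 3, total now 38
augment #8: 8→3→4→5→12→11→0 bottleneck 8, total now 46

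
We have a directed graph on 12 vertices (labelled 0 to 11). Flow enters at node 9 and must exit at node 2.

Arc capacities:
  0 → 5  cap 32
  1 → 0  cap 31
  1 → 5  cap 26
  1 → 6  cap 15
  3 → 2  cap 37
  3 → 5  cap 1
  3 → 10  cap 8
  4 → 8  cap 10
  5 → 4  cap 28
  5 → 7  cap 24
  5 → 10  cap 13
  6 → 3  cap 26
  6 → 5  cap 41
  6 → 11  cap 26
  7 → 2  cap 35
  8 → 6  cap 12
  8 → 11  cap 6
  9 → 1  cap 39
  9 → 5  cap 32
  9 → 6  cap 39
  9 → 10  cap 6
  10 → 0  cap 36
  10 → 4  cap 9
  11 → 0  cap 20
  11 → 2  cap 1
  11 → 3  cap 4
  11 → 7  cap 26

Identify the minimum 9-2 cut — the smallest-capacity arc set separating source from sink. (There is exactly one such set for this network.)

augment #1: 9→5→7→2 push 24
augment #2: 9→6→3→2 push 26
augment #3: 9→6→11→2 push 1
augment #4: 9→6→11→3→2 push 4
augment #5: 9→6→11→7→2 push 8
augment #6: 9→1→6→11→7→2 push 3
max flow = 66; residual-reachable set from 9 gives S-side
cut edges (S→T): {(6,3), (7,2), (11,2), (11,3)} total cap 66

Min-cut arcs: {(6,3), (7,2), (11,2), (11,3)} (total capacity 66)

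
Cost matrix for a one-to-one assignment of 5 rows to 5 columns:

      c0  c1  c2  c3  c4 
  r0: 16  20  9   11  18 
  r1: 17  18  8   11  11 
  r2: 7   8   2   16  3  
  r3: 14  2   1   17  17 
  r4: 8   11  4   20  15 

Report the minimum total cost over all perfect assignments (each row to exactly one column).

Minimum assignment cost: 32

optimal assignment: row0→col3 (cost 11), row1→col2 (cost 8), row2→col4 (cost 3), row3→col1 (cost 2), row4→col0 (cost 8)
total = 11 + 8 + 3 + 2 + 8 = 32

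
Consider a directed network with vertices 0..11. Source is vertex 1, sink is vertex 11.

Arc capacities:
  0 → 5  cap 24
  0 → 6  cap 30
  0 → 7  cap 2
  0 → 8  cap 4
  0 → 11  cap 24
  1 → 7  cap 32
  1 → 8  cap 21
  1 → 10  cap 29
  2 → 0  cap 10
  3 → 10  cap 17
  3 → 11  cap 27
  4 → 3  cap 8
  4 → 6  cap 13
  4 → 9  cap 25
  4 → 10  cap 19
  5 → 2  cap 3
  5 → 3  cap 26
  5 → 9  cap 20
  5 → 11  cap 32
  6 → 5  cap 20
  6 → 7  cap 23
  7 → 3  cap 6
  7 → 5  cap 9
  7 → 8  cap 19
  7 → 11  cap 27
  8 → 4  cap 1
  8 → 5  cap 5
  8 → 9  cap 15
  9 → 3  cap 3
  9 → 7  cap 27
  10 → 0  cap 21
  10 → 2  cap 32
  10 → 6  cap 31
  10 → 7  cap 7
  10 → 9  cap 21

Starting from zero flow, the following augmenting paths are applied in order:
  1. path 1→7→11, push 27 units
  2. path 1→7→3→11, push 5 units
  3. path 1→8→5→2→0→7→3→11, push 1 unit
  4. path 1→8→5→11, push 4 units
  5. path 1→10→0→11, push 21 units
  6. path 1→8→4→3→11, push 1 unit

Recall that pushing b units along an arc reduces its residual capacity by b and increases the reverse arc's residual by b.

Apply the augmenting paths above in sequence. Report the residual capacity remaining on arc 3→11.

Residual capacity of (3,11): 20

after path 1 (1→7→11, push 27): res(3,11)=27
after path 2 (1→7→3→11, push 5): res(3,11)=22
after path 3 (1→8→5→2→0→7→3→11, push 1): res(3,11)=21
after path 4 (1→8→5→11, push 4): res(3,11)=21
after path 5 (1→10→0→11, push 21): res(3,11)=21
after path 6 (1→8→4→3→11, push 1): res(3,11)=20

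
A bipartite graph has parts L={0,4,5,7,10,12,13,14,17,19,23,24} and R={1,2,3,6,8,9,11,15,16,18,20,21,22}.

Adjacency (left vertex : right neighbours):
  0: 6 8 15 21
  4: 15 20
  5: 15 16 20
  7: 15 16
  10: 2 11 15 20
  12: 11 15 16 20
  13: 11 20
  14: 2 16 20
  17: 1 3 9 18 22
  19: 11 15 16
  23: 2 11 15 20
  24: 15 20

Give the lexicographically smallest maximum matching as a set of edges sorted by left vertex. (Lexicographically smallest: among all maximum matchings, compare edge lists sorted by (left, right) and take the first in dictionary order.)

Lex-smallest maximum matching: {(0,6), (4,15), (5,16), (10,2), (12,11), (13,20), (17,1)}

|M| = 7 (so the lex-smallest maximum matching has 7 edges)
process left vertices in ascending order; for each, take the smallest-labelled available neighbour that still permits 7 edges overall, or leave it unmatched if none does
lex-smallest matching: {0-6, 4-15, 5-16, 10-2, 12-11, 13-20, 17-1}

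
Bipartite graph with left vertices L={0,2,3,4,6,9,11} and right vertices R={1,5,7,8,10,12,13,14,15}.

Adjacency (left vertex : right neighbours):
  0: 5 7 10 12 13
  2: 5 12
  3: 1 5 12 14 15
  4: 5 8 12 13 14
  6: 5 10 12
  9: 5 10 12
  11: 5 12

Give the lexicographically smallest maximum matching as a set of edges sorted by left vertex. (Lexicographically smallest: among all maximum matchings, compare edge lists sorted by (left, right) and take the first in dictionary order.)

Lex-smallest maximum matching: {(0,7), (2,5), (3,1), (4,8), (6,10), (9,12)}

|M| = 6 (so the lex-smallest maximum matching has 6 edges)
process left vertices in ascending order; for each, take the smallest-labelled available neighbour that still permits 6 edges overall, or leave it unmatched if none does
lex-smallest matching: {0-7, 2-5, 3-1, 4-8, 6-10, 9-12}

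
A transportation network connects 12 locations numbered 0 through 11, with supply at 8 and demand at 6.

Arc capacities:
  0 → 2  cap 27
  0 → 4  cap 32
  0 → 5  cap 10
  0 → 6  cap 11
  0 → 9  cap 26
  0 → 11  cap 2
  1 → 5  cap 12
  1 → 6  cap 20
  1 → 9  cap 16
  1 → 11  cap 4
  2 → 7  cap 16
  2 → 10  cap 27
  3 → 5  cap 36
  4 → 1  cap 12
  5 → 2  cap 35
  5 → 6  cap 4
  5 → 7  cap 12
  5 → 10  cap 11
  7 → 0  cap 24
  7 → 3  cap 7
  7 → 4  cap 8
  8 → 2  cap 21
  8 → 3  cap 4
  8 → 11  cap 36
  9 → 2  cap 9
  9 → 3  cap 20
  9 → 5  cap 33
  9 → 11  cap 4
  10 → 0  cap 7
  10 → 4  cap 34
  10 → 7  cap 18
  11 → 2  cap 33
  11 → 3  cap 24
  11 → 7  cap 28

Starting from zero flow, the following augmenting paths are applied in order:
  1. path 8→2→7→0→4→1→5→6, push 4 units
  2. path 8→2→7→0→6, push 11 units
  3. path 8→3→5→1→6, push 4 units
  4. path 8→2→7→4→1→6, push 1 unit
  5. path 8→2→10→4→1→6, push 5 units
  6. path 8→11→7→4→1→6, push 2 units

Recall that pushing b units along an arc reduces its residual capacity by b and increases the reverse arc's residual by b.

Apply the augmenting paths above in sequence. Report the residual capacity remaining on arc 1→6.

Residual capacity of (1,6): 8

after path 1 (8→2→7→0→4→1→5→6, push 4): res(1,6)=20
after path 2 (8→2→7→0→6, push 11): res(1,6)=20
after path 3 (8→3→5→1→6, push 4): res(1,6)=16
after path 4 (8→2→7→4→1→6, push 1): res(1,6)=15
after path 5 (8→2→10→4→1→6, push 5): res(1,6)=10
after path 6 (8→11→7→4→1→6, push 2): res(1,6)=8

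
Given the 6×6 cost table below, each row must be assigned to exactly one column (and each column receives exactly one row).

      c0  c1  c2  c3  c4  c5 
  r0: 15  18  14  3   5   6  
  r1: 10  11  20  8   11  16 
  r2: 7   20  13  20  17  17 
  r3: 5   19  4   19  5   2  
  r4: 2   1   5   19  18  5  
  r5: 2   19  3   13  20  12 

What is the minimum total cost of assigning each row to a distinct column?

optimal assignment: row0→col4 (cost 5), row1→col3 (cost 8), row2→col0 (cost 7), row3→col5 (cost 2), row4→col1 (cost 1), row5→col2 (cost 3)
total = 5 + 8 + 7 + 2 + 1 + 3 = 26

Minimum assignment cost: 26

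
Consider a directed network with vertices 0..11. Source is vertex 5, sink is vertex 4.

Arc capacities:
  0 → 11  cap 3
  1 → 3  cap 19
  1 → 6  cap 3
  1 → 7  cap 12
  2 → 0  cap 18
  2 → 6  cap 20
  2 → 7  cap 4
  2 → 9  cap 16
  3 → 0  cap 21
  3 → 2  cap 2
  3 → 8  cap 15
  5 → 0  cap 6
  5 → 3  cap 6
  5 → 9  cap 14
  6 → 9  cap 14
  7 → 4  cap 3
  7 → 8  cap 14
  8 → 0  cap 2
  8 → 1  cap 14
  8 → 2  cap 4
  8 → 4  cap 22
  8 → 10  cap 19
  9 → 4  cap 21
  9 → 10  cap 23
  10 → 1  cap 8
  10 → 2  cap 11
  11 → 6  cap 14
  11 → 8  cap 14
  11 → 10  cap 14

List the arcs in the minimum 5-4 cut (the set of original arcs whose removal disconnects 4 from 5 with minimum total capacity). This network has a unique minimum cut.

augment #1: 5→9→4 push 14
augment #2: 5→3→8→4 push 6
augment #3: 5→0→11→8→4 push 3
max flow = 23; residual-reachable set from 5 gives S-side
cut edges (S→T): {(0,11), (5,3), (5,9)} total cap 23

Min-cut arcs: {(0,11), (5,3), (5,9)} (total capacity 23)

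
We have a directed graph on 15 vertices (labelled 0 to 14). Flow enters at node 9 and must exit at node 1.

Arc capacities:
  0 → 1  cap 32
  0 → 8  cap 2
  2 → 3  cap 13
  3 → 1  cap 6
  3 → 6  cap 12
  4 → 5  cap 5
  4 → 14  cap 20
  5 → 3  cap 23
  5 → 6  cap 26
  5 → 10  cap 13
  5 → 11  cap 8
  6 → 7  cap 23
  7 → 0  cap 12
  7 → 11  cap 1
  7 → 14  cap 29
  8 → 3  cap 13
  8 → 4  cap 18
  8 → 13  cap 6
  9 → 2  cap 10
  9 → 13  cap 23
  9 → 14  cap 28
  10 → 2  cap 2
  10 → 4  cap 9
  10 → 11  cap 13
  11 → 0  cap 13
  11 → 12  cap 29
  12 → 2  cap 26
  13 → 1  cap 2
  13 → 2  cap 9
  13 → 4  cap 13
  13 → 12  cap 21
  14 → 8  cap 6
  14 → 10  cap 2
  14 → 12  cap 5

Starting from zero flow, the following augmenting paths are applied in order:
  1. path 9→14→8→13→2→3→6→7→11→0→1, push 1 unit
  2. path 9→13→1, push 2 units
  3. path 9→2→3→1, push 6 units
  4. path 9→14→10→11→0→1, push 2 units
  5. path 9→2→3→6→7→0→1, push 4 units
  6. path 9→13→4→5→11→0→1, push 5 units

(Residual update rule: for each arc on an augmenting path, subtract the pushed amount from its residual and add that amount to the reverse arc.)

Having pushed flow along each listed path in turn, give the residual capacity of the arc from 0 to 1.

Residual capacity of (0,1): 20

after path 1 (9→14→8→13→2→3→6→7→11→0→1, push 1): res(0,1)=31
after path 2 (9→13→1, push 2): res(0,1)=31
after path 3 (9→2→3→1, push 6): res(0,1)=31
after path 4 (9→14→10→11→0→1, push 2): res(0,1)=29
after path 5 (9→2→3→6→7→0→1, push 4): res(0,1)=25
after path 6 (9→13→4→5→11→0→1, push 5): res(0,1)=20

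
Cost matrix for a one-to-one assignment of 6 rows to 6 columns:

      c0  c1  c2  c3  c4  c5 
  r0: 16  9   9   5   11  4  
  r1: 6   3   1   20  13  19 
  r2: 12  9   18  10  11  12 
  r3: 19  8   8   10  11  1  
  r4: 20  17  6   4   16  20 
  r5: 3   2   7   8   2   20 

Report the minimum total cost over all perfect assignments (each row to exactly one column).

Minimum assignment cost: 29

one of 6 optimal assignments: row0→col1 (cost 9), row1→col2 (cost 1), row2→col0 (cost 12), row3→col5 (cost 1), row4→col3 (cost 4), row5→col4 (cost 2)
total = 9 + 1 + 12 + 1 + 4 + 2 = 29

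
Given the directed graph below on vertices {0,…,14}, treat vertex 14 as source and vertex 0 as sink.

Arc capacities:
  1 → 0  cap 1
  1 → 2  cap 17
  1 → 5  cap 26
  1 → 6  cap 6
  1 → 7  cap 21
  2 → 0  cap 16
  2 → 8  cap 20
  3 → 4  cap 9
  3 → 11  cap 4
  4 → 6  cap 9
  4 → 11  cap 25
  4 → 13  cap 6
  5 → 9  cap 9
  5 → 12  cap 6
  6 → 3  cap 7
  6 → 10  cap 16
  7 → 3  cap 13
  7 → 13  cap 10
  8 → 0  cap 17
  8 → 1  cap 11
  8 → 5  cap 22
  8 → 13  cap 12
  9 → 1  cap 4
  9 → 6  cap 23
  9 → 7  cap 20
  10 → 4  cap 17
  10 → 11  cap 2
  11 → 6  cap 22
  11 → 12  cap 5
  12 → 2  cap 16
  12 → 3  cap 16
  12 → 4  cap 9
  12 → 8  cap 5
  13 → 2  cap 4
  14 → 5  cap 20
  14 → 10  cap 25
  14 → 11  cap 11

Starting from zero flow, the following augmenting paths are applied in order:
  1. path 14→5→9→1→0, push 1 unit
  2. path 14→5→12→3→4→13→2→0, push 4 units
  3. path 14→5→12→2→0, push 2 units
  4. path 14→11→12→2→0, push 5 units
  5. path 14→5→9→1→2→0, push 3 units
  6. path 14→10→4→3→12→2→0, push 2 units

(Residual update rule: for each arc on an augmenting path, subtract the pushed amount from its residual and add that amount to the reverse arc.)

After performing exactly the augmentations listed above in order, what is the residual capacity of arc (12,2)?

after path 1 (14→5→9→1→0, push 1): res(12,2)=16
after path 2 (14→5→12→3→4→13→2→0, push 4): res(12,2)=16
after path 3 (14→5→12→2→0, push 2): res(12,2)=14
after path 4 (14→11→12→2→0, push 5): res(12,2)=9
after path 5 (14→5→9→1→2→0, push 3): res(12,2)=9
after path 6 (14→10→4→3→12→2→0, push 2): res(12,2)=7

Residual capacity of (12,2): 7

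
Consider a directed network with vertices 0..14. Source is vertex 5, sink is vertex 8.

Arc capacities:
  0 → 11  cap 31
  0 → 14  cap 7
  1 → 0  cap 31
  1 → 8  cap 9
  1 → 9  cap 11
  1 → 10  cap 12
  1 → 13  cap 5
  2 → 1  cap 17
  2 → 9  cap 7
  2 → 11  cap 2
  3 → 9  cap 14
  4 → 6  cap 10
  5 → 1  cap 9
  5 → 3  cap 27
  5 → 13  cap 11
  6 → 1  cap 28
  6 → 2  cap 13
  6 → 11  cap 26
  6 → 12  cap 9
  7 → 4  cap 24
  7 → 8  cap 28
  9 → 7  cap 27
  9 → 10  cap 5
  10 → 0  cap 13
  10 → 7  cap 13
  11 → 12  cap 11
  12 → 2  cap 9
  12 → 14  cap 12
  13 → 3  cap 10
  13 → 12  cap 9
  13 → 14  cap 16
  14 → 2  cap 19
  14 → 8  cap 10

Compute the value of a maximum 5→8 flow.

augment #1: 5→1→8 bottleneck 9, total now 9
augment #2: 5→13→14→8 bottleneck 10, total now 19
augment #3: 5→3→9→7→8 bottleneck 14, total now 33
augment #4: 5→13→12→2→9→7→8 bottleneck 1, total now 34

Maximum flow value: 34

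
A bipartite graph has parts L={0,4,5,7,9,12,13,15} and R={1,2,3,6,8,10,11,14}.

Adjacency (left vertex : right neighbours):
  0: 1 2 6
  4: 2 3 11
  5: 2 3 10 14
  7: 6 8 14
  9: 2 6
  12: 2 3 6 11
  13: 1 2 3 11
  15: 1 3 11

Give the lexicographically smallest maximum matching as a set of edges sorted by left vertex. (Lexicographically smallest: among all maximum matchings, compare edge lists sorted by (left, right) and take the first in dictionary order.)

|M| = 7 (so the lex-smallest maximum matching has 7 edges)
process left vertices in ascending order; for each, take the smallest-labelled available neighbour that still permits 7 edges overall, or leave it unmatched if none does
lex-smallest matching: {0-1, 4-2, 5-10, 7-8, 9-6, 12-3, 13-11}

Lex-smallest maximum matching: {(0,1), (4,2), (5,10), (7,8), (9,6), (12,3), (13,11)}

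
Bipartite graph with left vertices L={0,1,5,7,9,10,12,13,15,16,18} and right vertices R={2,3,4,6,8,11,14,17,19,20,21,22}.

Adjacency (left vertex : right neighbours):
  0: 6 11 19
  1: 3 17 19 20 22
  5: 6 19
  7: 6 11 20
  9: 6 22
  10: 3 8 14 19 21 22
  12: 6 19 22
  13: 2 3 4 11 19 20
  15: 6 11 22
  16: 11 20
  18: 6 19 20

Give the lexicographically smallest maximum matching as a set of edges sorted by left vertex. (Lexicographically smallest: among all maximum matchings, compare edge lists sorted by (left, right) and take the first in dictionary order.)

|M| = 8 (so the lex-smallest maximum matching has 8 edges)
process left vertices in ascending order; for each, take the smallest-labelled available neighbour that still permits 8 edges overall, or leave it unmatched if none does
lex-smallest matching: {0-6, 1-3, 5-19, 7-11, 9-22, 10-8, 13-2, 16-20}

Lex-smallest maximum matching: {(0,6), (1,3), (5,19), (7,11), (9,22), (10,8), (13,2), (16,20)}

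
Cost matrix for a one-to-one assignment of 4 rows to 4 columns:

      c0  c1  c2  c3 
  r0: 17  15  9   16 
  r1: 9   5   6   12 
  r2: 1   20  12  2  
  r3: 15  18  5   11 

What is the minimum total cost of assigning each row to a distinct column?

optimal assignment: row0→col2 (cost 9), row1→col1 (cost 5), row2→col0 (cost 1), row3→col3 (cost 11)
total = 9 + 5 + 1 + 11 = 26

Minimum assignment cost: 26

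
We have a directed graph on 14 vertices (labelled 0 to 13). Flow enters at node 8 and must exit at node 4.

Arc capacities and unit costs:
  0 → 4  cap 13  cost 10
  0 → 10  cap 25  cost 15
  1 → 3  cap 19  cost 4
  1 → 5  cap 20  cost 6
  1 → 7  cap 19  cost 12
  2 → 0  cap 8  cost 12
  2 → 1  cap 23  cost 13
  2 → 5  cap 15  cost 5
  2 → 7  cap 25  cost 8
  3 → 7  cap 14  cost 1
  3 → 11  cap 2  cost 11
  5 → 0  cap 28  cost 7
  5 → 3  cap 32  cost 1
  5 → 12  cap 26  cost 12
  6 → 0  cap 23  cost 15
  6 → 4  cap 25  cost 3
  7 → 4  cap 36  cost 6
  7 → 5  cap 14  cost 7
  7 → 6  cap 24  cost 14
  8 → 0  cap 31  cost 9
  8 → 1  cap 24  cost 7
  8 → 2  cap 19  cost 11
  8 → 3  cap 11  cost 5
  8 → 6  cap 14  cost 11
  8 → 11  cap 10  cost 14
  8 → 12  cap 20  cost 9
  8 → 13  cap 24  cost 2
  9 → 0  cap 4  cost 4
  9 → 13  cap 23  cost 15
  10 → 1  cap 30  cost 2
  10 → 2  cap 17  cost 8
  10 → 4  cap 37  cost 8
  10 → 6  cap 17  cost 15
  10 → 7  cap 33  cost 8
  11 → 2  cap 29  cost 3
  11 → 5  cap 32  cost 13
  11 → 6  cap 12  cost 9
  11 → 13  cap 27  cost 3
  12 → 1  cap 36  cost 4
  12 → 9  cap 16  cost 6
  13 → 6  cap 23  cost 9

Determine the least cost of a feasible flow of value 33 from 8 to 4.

Minimum cost for 33 units: 440

shortest-cost path #1: 8→3→7→4 push 11 @ unit cost 12 (adds 132)
shortest-cost path #2: 8→6→4 push 14 @ unit cost 14 (adds 196)
shortest-cost path #3: 8→13→6→4 push 8 @ unit cost 14 (adds 112)
total cost = 440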